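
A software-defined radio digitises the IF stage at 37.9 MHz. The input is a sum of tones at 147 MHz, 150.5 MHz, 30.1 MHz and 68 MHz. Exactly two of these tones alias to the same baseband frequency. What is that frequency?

fs/2 = 18.95 MHz.
147 MHz mod fs = 33.3 MHz.
33.3 MHz > fs/2 = 18.95 MHz, folds to fs − 33.3 MHz = 4.6 MHz.
150.5 MHz mod fs = 36.8 MHz.
36.8 MHz > fs/2 = 18.95 MHz, folds to fs − 36.8 MHz = 1.1 MHz.
30.1 MHz > fs/2 = 18.95 MHz, folds to fs − 30.1 MHz = 7.8 MHz.
68 MHz mod fs = 30.1 MHz.
30.1 MHz > fs/2 = 18.95 MHz, folds to fs − 30.1 MHz = 7.8 MHz.
30.1 MHz and 68 MHz both map to 7.8 MHz.

7.8 MHz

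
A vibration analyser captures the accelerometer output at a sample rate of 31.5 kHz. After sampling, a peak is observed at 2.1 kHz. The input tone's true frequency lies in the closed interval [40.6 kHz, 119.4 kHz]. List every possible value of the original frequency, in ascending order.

Frequencies that alias to 2.1 kHz are k·fs ± 2.1 kHz for integer k ≥ 0.
k=0: 2.1 kHz.
k=1: 29.4 kHz, 33.6 kHz.
k=2: 60.9 kHz, 65.1 kHz.
k=3: 92.4 kHz, 96.6 kHz.
k=4: 123.9 kHz, 128.1 kHz.
Within [40.6 kHz, 119.4 kHz]: 60.9 kHz, 65.1 kHz, 92.4 kHz, 96.6 kHz.

60.9 kHz, 65.1 kHz, 92.4 kHz, 96.6 kHz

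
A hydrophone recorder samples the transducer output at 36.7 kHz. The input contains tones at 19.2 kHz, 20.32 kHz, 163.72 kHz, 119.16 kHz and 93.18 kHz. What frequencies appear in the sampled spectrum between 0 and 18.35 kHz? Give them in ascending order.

fs/2 = 18.35 kHz.
19.2 kHz > fs/2 = 18.35 kHz, folds to fs − 19.2 kHz = 17.5 kHz.
20.32 kHz > fs/2 = 18.35 kHz, folds to fs − 20.32 kHz = 16.38 kHz.
163.72 kHz mod fs = 16.92 kHz.
16.92 kHz ≤ fs/2 = 18.35 kHz, appears at 16.92 kHz.
119.16 kHz mod fs = 9.06 kHz.
9.06 kHz ≤ fs/2 = 18.35 kHz, appears at 9.06 kHz.
93.18 kHz mod fs = 19.78 kHz.
19.78 kHz > fs/2 = 18.35 kHz, folds to fs − 19.78 kHz = 16.92 kHz.
Distinct values: {9.06 kHz, 16.38 kHz, 16.92 kHz, 17.5 kHz}.

9.06 kHz, 16.38 kHz, 16.92 kHz, 17.5 kHz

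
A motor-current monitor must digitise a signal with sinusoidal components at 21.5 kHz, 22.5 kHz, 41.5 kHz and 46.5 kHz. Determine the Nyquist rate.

Highest-frequency component: 46.5 kHz.
Nyquist rate = 2 × 46.5 kHz = 93 kHz.

93 kHz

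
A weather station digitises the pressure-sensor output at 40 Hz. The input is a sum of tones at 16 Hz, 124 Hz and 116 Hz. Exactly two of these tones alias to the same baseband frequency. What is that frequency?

4 Hz

fs/2 = 20 Hz.
16 Hz ≤ fs/2 = 20 Hz, passes unchanged.
124 Hz mod fs = 4 Hz.
4 Hz ≤ fs/2 = 20 Hz, appears at 4 Hz.
116 Hz mod fs = 36 Hz.
36 Hz > fs/2 = 20 Hz, folds to fs − 36 Hz = 4 Hz.
116 Hz and 124 Hz both map to 4 Hz.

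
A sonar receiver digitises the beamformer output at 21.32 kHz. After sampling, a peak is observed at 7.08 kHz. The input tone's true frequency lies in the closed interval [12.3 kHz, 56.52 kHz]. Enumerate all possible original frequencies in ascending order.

Frequencies that alias to 7.08 kHz are k·fs ± 7.08 kHz for integer k ≥ 0.
k=0: 7.08 kHz.
k=1: 14.24 kHz, 28.4 kHz.
k=2: 35.56 kHz, 49.72 kHz.
k=3: 56.88 kHz, 71.04 kHz.
Within [12.3 kHz, 56.52 kHz]: 14.24 kHz, 28.4 kHz, 35.56 kHz, 49.72 kHz.

14.24 kHz, 28.4 kHz, 35.56 kHz, 49.72 kHz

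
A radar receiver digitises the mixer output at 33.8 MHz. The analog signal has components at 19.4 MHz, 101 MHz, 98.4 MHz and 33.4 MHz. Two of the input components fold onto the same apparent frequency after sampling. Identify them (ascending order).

fs/2 = 16.9 MHz.
19.4 MHz > fs/2 = 16.9 MHz, folds to fs − 19.4 MHz = 14.4 MHz.
101 MHz mod fs = 33.4 MHz.
33.4 MHz > fs/2 = 16.9 MHz, folds to fs − 33.4 MHz = 0.4 MHz.
98.4 MHz mod fs = 30.8 MHz.
30.8 MHz > fs/2 = 16.9 MHz, folds to fs − 30.8 MHz = 3 MHz.
33.4 MHz > fs/2 = 16.9 MHz, folds to fs − 33.4 MHz = 0.4 MHz.
33.4 MHz and 101 MHz both map to 0.4 MHz.

33.4 MHz, 101 MHz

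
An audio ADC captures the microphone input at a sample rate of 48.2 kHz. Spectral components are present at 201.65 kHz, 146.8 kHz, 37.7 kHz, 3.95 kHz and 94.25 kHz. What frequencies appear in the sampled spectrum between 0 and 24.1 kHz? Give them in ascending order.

fs/2 = 24.1 kHz.
201.65 kHz mod fs = 8.85 kHz.
8.85 kHz ≤ fs/2 = 24.1 kHz, appears at 8.85 kHz.
146.8 kHz mod fs = 2.2 kHz.
2.2 kHz ≤ fs/2 = 24.1 kHz, appears at 2.2 kHz.
37.7 kHz > fs/2 = 24.1 kHz, folds to fs − 37.7 kHz = 10.5 kHz.
3.95 kHz ≤ fs/2 = 24.1 kHz, passes unchanged.
94.25 kHz mod fs = 46.05 kHz.
46.05 kHz > fs/2 = 24.1 kHz, folds to fs − 46.05 kHz = 2.15 kHz.
Distinct values: {2.15 kHz, 2.2 kHz, 3.95 kHz, 8.85 kHz, 10.5 kHz}.

2.15 kHz, 2.2 kHz, 3.95 kHz, 8.85 kHz, 10.5 kHz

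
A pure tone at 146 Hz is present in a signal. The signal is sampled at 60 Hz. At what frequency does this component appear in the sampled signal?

146 Hz mod fs = 26 Hz.
26 Hz ≤ fs/2 = 30 Hz, appears at 26 Hz.

26 Hz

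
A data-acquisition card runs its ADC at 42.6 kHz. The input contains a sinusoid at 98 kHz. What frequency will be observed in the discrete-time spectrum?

98 kHz mod fs = 12.8 kHz.
12.8 kHz ≤ fs/2 = 21.3 kHz, appears at 12.8 kHz.

12.8 kHz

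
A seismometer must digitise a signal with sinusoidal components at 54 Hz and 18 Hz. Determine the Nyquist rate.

Highest-frequency component: 54 Hz.
Nyquist rate = 2 × 54 Hz = 108 Hz.

108 Hz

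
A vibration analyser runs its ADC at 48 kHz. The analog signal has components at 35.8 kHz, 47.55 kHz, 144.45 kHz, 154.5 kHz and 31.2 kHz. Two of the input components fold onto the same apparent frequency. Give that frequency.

0.45 kHz

fs/2 = 24 kHz.
35.8 kHz > fs/2 = 24 kHz, folds to fs − 35.8 kHz = 12.2 kHz.
47.55 kHz > fs/2 = 24 kHz, folds to fs − 47.55 kHz = 0.45 kHz.
144.45 kHz mod fs = 0.45 kHz.
0.45 kHz ≤ fs/2 = 24 kHz, appears at 0.45 kHz.
154.5 kHz mod fs = 10.5 kHz.
10.5 kHz ≤ fs/2 = 24 kHz, appears at 10.5 kHz.
31.2 kHz > fs/2 = 24 kHz, folds to fs − 31.2 kHz = 16.8 kHz.
47.55 kHz and 144.45 kHz both map to 0.45 kHz.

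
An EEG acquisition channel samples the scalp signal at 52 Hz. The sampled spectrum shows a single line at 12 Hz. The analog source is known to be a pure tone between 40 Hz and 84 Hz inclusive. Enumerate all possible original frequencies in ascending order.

Frequencies that alias to 12 Hz are k·fs ± 12 Hz for integer k ≥ 0.
k=0: 12 Hz.
k=1: 40 Hz, 64 Hz.
k=2: 92 Hz, 116 Hz.
Within [40 Hz, 84 Hz]: 40 Hz, 64 Hz.

40 Hz, 64 Hz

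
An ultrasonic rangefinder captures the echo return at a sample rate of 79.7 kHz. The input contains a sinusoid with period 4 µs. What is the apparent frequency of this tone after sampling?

10.9 kHz

T = 4 µs → f = 1/T = 250 kHz.
250 kHz mod fs = 10.9 kHz.
10.9 kHz ≤ fs/2 = 39.85 kHz, appears at 10.9 kHz.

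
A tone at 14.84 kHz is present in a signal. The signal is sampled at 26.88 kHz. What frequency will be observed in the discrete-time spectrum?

14.84 kHz > fs/2 = 13.44 kHz, folds to fs − 14.84 kHz = 12.04 kHz.

12.04 kHz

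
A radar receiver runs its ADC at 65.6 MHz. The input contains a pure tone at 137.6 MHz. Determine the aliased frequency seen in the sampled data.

137.6 MHz mod fs = 6.4 MHz.
6.4 MHz ≤ fs/2 = 32.8 MHz, appears at 6.4 MHz.

6.4 MHz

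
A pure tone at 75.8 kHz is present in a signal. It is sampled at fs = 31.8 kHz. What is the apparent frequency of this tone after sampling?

75.8 kHz mod fs = 12.2 kHz.
12.2 kHz ≤ fs/2 = 15.9 kHz, appears at 12.2 kHz.

12.2 kHz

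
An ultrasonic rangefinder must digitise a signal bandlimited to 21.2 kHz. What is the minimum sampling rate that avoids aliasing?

Nyquist rate = 2 × 21.2 kHz = 42.4 kHz.

42.4 kHz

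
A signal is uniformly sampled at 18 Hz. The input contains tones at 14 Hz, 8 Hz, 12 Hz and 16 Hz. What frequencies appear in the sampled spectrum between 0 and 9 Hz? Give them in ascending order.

fs/2 = 9 Hz.
14 Hz > fs/2 = 9 Hz, folds to fs − 14 Hz = 4 Hz.
8 Hz ≤ fs/2 = 9 Hz, passes unchanged.
12 Hz > fs/2 = 9 Hz, folds to fs − 12 Hz = 6 Hz.
16 Hz > fs/2 = 9 Hz, folds to fs − 16 Hz = 2 Hz.
Distinct values: {2 Hz, 4 Hz, 6 Hz, 8 Hz}.

2 Hz, 4 Hz, 6 Hz, 8 Hz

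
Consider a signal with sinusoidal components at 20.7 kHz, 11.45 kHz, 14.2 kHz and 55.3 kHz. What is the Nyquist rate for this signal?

Highest-frequency component: 55.3 kHz.
Nyquist rate = 2 × 55.3 kHz = 110.6 kHz.

110.6 kHz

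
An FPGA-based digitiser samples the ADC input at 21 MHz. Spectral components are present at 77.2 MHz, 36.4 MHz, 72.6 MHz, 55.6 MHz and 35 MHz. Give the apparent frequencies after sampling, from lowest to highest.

fs/2 = 10.5 MHz.
77.2 MHz mod fs = 14.2 MHz.
14.2 MHz > fs/2 = 10.5 MHz, folds to fs − 14.2 MHz = 6.8 MHz.
36.4 MHz mod fs = 15.4 MHz.
15.4 MHz > fs/2 = 10.5 MHz, folds to fs − 15.4 MHz = 5.6 MHz.
72.6 MHz mod fs = 9.6 MHz.
9.6 MHz ≤ fs/2 = 10.5 MHz, appears at 9.6 MHz.
55.6 MHz mod fs = 13.6 MHz.
13.6 MHz > fs/2 = 10.5 MHz, folds to fs − 13.6 MHz = 7.4 MHz.
35 MHz mod fs = 14 MHz.
14 MHz > fs/2 = 10.5 MHz, folds to fs − 14 MHz = 7 MHz.
Distinct values: {5.6 MHz, 6.8 MHz, 7 MHz, 7.4 MHz, 9.6 MHz}.

5.6 MHz, 6.8 MHz, 7 MHz, 7.4 MHz, 9.6 MHz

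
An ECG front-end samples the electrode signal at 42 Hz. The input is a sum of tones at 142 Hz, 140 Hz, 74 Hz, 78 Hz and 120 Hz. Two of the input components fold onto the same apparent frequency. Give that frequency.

6 Hz

fs/2 = 21 Hz.
142 Hz mod fs = 16 Hz.
16 Hz ≤ fs/2 = 21 Hz, appears at 16 Hz.
140 Hz mod fs = 14 Hz.
14 Hz ≤ fs/2 = 21 Hz, appears at 14 Hz.
74 Hz mod fs = 32 Hz.
32 Hz > fs/2 = 21 Hz, folds to fs − 32 Hz = 10 Hz.
78 Hz mod fs = 36 Hz.
36 Hz > fs/2 = 21 Hz, folds to fs − 36 Hz = 6 Hz.
120 Hz mod fs = 36 Hz.
36 Hz > fs/2 = 21 Hz, folds to fs − 36 Hz = 6 Hz.
78 Hz and 120 Hz both map to 6 Hz.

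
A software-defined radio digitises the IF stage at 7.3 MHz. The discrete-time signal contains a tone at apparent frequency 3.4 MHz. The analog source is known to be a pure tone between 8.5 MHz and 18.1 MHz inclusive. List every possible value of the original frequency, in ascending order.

Frequencies that alias to 3.4 MHz are k·fs ± 3.4 MHz for integer k ≥ 0.
k=0: 3.4 MHz.
k=1: 3.9 MHz, 10.7 MHz.
k=2: 11.2 MHz, 18 MHz.
k=3: 18.5 MHz, 25.3 MHz.
Within [8.5 MHz, 18.1 MHz]: 10.7 MHz, 11.2 MHz, 18 MHz.

10.7 MHz, 11.2 MHz, 18 MHz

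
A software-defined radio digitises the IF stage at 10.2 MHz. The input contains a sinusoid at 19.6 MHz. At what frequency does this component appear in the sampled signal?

19.6 MHz mod fs = 9.4 MHz.
9.4 MHz > fs/2 = 5.1 MHz, folds to fs − 9.4 MHz = 0.8 MHz.

0.8 MHz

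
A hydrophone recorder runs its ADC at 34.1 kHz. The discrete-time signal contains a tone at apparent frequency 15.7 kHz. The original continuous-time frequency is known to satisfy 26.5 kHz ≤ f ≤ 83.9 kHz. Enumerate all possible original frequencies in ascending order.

49.8 kHz, 52.5 kHz, 83.9 kHz

Frequencies that alias to 15.7 kHz are k·fs ± 15.7 kHz for integer k ≥ 0.
k=0: 15.7 kHz.
k=1: 18.4 kHz, 49.8 kHz.
k=2: 52.5 kHz, 83.9 kHz.
k=3: 86.6 kHz, 118 kHz.
Within [26.5 kHz, 83.9 kHz]: 49.8 kHz, 52.5 kHz, 83.9 kHz.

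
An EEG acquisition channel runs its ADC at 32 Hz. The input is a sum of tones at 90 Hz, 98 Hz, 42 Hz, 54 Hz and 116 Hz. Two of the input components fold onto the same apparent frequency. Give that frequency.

fs/2 = 16 Hz.
90 Hz mod fs = 26 Hz.
26 Hz > fs/2 = 16 Hz, folds to fs − 26 Hz = 6 Hz.
98 Hz mod fs = 2 Hz.
2 Hz ≤ fs/2 = 16 Hz, appears at 2 Hz.
42 Hz mod fs = 10 Hz.
10 Hz ≤ fs/2 = 16 Hz, appears at 10 Hz.
54 Hz mod fs = 22 Hz.
22 Hz > fs/2 = 16 Hz, folds to fs − 22 Hz = 10 Hz.
116 Hz mod fs = 20 Hz.
20 Hz > fs/2 = 16 Hz, folds to fs − 20 Hz = 12 Hz.
42 Hz and 54 Hz both map to 10 Hz.

10 Hz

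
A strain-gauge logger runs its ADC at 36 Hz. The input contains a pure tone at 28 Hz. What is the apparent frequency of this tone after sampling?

28 Hz > fs/2 = 18 Hz, folds to fs − 28 Hz = 8 Hz.

8 Hz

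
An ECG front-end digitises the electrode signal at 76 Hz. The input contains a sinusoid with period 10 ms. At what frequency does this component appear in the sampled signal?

T = 10 ms → f = 1/T = 100 Hz.
100 Hz mod fs = 24 Hz.
24 Hz ≤ fs/2 = 38 Hz, appears at 24 Hz.

24 Hz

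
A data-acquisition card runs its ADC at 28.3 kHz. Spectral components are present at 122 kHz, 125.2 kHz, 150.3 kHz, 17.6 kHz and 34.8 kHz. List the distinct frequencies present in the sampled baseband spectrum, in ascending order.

fs/2 = 14.15 kHz.
122 kHz mod fs = 8.8 kHz.
8.8 kHz ≤ fs/2 = 14.15 kHz, appears at 8.8 kHz.
125.2 kHz mod fs = 12 kHz.
12 kHz ≤ fs/2 = 14.15 kHz, appears at 12 kHz.
150.3 kHz mod fs = 8.8 kHz.
8.8 kHz ≤ fs/2 = 14.15 kHz, appears at 8.8 kHz.
17.6 kHz > fs/2 = 14.15 kHz, folds to fs − 17.6 kHz = 10.7 kHz.
34.8 kHz mod fs = 6.5 kHz.
6.5 kHz ≤ fs/2 = 14.15 kHz, appears at 6.5 kHz.
Distinct values: {6.5 kHz, 8.8 kHz, 10.7 kHz, 12 kHz}.

6.5 kHz, 8.8 kHz, 10.7 kHz, 12 kHz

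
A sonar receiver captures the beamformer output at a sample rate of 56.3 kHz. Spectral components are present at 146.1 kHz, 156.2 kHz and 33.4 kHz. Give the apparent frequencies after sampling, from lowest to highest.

fs/2 = 28.15 kHz.
146.1 kHz mod fs = 33.5 kHz.
33.5 kHz > fs/2 = 28.15 kHz, folds to fs − 33.5 kHz = 22.8 kHz.
156.2 kHz mod fs = 43.6 kHz.
43.6 kHz > fs/2 = 28.15 kHz, folds to fs − 43.6 kHz = 12.7 kHz.
33.4 kHz > fs/2 = 28.15 kHz, folds to fs − 33.4 kHz = 22.9 kHz.
Distinct values: {12.7 kHz, 22.8 kHz, 22.9 kHz}.

12.7 kHz, 22.8 kHz, 22.9 kHz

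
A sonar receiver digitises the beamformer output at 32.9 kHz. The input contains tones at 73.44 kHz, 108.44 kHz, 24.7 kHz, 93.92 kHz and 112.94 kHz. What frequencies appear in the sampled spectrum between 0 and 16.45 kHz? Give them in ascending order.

4.78 kHz, 7.64 kHz, 8.2 kHz, 9.74 kHz, 14.24 kHz

fs/2 = 16.45 kHz.
73.44 kHz mod fs = 7.64 kHz.
7.64 kHz ≤ fs/2 = 16.45 kHz, appears at 7.64 kHz.
108.44 kHz mod fs = 9.74 kHz.
9.74 kHz ≤ fs/2 = 16.45 kHz, appears at 9.74 kHz.
24.7 kHz > fs/2 = 16.45 kHz, folds to fs − 24.7 kHz = 8.2 kHz.
93.92 kHz mod fs = 28.12 kHz.
28.12 kHz > fs/2 = 16.45 kHz, folds to fs − 28.12 kHz = 4.78 kHz.
112.94 kHz mod fs = 14.24 kHz.
14.24 kHz ≤ fs/2 = 16.45 kHz, appears at 14.24 kHz.
Distinct values: {4.78 kHz, 7.64 kHz, 8.2 kHz, 9.74 kHz, 14.24 kHz}.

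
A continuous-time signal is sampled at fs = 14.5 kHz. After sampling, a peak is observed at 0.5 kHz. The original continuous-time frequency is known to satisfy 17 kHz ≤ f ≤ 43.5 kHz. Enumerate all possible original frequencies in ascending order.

Frequencies that alias to 0.5 kHz are k·fs ± 0.5 kHz for integer k ≥ 0.
k=0: 0.5 kHz.
k=1: 14 kHz, 15 kHz.
k=2: 28.5 kHz, 29.5 kHz.
k=3: 43 kHz, 44 kHz.
k=4: 57.5 kHz, 58.5 kHz.
Within [17 kHz, 43.5 kHz]: 28.5 kHz, 29.5 kHz, 43 kHz.

28.5 kHz, 29.5 kHz, 43 kHz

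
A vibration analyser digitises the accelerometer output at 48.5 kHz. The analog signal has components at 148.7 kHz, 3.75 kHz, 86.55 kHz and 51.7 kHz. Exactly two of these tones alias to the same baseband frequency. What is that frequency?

3.2 kHz

fs/2 = 24.25 kHz.
148.7 kHz mod fs = 3.2 kHz.
3.2 kHz ≤ fs/2 = 24.25 kHz, appears at 3.2 kHz.
3.75 kHz ≤ fs/2 = 24.25 kHz, passes unchanged.
86.55 kHz mod fs = 38.05 kHz.
38.05 kHz > fs/2 = 24.25 kHz, folds to fs − 38.05 kHz = 10.45 kHz.
51.7 kHz mod fs = 3.2 kHz.
3.2 kHz ≤ fs/2 = 24.25 kHz, appears at 3.2 kHz.
51.7 kHz and 148.7 kHz both map to 3.2 kHz.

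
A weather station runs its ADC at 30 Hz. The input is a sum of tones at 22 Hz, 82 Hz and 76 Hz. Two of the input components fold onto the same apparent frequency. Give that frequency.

8 Hz

fs/2 = 15 Hz.
22 Hz > fs/2 = 15 Hz, folds to fs − 22 Hz = 8 Hz.
82 Hz mod fs = 22 Hz.
22 Hz > fs/2 = 15 Hz, folds to fs − 22 Hz = 8 Hz.
76 Hz mod fs = 16 Hz.
16 Hz > fs/2 = 15 Hz, folds to fs − 16 Hz = 14 Hz.
22 Hz and 82 Hz both map to 8 Hz.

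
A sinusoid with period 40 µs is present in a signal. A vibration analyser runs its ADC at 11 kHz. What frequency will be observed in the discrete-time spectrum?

T = 40 µs → f = 1/T = 25 kHz.
25 kHz mod fs = 3 kHz.
3 kHz ≤ fs/2 = 5.5 kHz, appears at 3 kHz.

3 kHz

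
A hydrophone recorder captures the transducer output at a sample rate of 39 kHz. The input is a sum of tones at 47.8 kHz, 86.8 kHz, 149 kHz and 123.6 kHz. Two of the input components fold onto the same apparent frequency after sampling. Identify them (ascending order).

47.8 kHz, 86.8 kHz

fs/2 = 19.5 kHz.
47.8 kHz mod fs = 8.8 kHz.
8.8 kHz ≤ fs/2 = 19.5 kHz, appears at 8.8 kHz.
86.8 kHz mod fs = 8.8 kHz.
8.8 kHz ≤ fs/2 = 19.5 kHz, appears at 8.8 kHz.
149 kHz mod fs = 32 kHz.
32 kHz > fs/2 = 19.5 kHz, folds to fs − 32 kHz = 7 kHz.
123.6 kHz mod fs = 6.6 kHz.
6.6 kHz ≤ fs/2 = 19.5 kHz, appears at 6.6 kHz.
47.8 kHz and 86.8 kHz both map to 8.8 kHz.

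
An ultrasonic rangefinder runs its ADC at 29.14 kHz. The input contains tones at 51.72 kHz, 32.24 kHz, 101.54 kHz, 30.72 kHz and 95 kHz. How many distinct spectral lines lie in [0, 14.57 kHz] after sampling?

fs/2 = 14.57 kHz.
51.72 kHz mod fs = 22.58 kHz.
22.58 kHz > fs/2 = 14.57 kHz, folds to fs − 22.58 kHz = 6.56 kHz.
32.24 kHz mod fs = 3.1 kHz.
3.1 kHz ≤ fs/2 = 14.57 kHz, appears at 3.1 kHz.
101.54 kHz mod fs = 14.12 kHz.
14.12 kHz ≤ fs/2 = 14.57 kHz, appears at 14.12 kHz.
30.72 kHz mod fs = 1.58 kHz.
1.58 kHz ≤ fs/2 = 14.57 kHz, appears at 1.58 kHz.
95 kHz mod fs = 7.58 kHz.
7.58 kHz ≤ fs/2 = 14.57 kHz, appears at 7.58 kHz.
Distinct values: {1.58 kHz, 3.1 kHz, 6.56 kHz, 7.58 kHz, 14.12 kHz} → 5.

5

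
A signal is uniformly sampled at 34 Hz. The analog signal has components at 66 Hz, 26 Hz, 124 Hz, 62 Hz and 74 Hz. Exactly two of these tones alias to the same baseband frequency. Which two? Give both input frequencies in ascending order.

62 Hz, 74 Hz

fs/2 = 17 Hz.
66 Hz mod fs = 32 Hz.
32 Hz > fs/2 = 17 Hz, folds to fs − 32 Hz = 2 Hz.
26 Hz > fs/2 = 17 Hz, folds to fs − 26 Hz = 8 Hz.
124 Hz mod fs = 22 Hz.
22 Hz > fs/2 = 17 Hz, folds to fs − 22 Hz = 12 Hz.
62 Hz mod fs = 28 Hz.
28 Hz > fs/2 = 17 Hz, folds to fs − 28 Hz = 6 Hz.
74 Hz mod fs = 6 Hz.
6 Hz ≤ fs/2 = 17 Hz, appears at 6 Hz.
62 Hz and 74 Hz both map to 6 Hz.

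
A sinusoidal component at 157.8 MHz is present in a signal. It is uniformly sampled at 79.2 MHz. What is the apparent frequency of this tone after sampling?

157.8 MHz mod fs = 78.6 MHz.
78.6 MHz > fs/2 = 39.6 MHz, folds to fs − 78.6 MHz = 0.6 MHz.

0.6 MHz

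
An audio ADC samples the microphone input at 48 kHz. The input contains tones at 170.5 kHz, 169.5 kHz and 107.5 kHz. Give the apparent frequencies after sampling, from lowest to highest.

fs/2 = 24 kHz.
170.5 kHz mod fs = 26.5 kHz.
26.5 kHz > fs/2 = 24 kHz, folds to fs − 26.5 kHz = 21.5 kHz.
169.5 kHz mod fs = 25.5 kHz.
25.5 kHz > fs/2 = 24 kHz, folds to fs − 25.5 kHz = 22.5 kHz.
107.5 kHz mod fs = 11.5 kHz.
11.5 kHz ≤ fs/2 = 24 kHz, appears at 11.5 kHz.
Distinct values: {11.5 kHz, 21.5 kHz, 22.5 kHz}.

11.5 kHz, 21.5 kHz, 22.5 kHz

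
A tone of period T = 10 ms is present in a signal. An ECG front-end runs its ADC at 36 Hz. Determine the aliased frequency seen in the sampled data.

8 Hz

T = 10 ms → f = 1/T = 100 Hz.
100 Hz mod fs = 28 Hz.
28 Hz > fs/2 = 18 Hz, folds to fs − 28 Hz = 8 Hz.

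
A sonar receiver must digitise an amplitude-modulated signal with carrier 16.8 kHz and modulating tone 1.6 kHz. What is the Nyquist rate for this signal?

36.8 kHz

AM sidebands sit at fc ± fm = 15.2 kHz and 18.4 kHz.
Highest-frequency component: 18.4 kHz.
Nyquist rate = 2 × 18.4 kHz = 36.8 kHz.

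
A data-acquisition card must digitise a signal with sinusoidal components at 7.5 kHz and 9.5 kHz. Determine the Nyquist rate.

19 kHz

Highest-frequency component: 9.5 kHz.
Nyquist rate = 2 × 9.5 kHz = 19 kHz.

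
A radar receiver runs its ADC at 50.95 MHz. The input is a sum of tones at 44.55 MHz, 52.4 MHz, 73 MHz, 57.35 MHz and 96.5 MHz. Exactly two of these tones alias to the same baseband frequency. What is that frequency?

6.4 MHz

fs/2 = 25.475 MHz.
44.55 MHz > fs/2 = 25.475 MHz, folds to fs − 44.55 MHz = 6.4 MHz.
52.4 MHz mod fs = 1.45 MHz.
1.45 MHz ≤ fs/2 = 25.475 MHz, appears at 1.45 MHz.
73 MHz mod fs = 22.05 MHz.
22.05 MHz ≤ fs/2 = 25.475 MHz, appears at 22.05 MHz.
57.35 MHz mod fs = 6.4 MHz.
6.4 MHz ≤ fs/2 = 25.475 MHz, appears at 6.4 MHz.
96.5 MHz mod fs = 45.55 MHz.
45.55 MHz > fs/2 = 25.475 MHz, folds to fs − 45.55 MHz = 5.4 MHz.
44.55 MHz and 57.35 MHz both map to 6.4 MHz.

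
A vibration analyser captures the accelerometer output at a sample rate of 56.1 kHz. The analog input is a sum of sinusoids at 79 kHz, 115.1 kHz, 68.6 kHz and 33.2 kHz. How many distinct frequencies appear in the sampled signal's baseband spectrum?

fs/2 = 28.05 kHz.
79 kHz mod fs = 22.9 kHz.
22.9 kHz ≤ fs/2 = 28.05 kHz, appears at 22.9 kHz.
115.1 kHz mod fs = 2.9 kHz.
2.9 kHz ≤ fs/2 = 28.05 kHz, appears at 2.9 kHz.
68.6 kHz mod fs = 12.5 kHz.
12.5 kHz ≤ fs/2 = 28.05 kHz, appears at 12.5 kHz.
33.2 kHz > fs/2 = 28.05 kHz, folds to fs − 33.2 kHz = 22.9 kHz.
Distinct values: {2.9 kHz, 12.5 kHz, 22.9 kHz} → 3.

3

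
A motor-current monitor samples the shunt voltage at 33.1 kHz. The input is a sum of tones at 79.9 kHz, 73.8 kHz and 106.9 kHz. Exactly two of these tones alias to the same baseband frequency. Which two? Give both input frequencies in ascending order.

fs/2 = 16.55 kHz.
79.9 kHz mod fs = 13.7 kHz.
13.7 kHz ≤ fs/2 = 16.55 kHz, appears at 13.7 kHz.
73.8 kHz mod fs = 7.6 kHz.
7.6 kHz ≤ fs/2 = 16.55 kHz, appears at 7.6 kHz.
106.9 kHz mod fs = 7.6 kHz.
7.6 kHz ≤ fs/2 = 16.55 kHz, appears at 7.6 kHz.
73.8 kHz and 106.9 kHz both map to 7.6 kHz.

73.8 kHz, 106.9 kHz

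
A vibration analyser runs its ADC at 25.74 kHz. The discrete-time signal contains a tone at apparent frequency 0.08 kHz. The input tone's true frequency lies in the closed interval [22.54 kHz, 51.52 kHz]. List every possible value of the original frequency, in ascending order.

25.66 kHz, 25.82 kHz, 51.4 kHz

Frequencies that alias to 0.08 kHz are k·fs ± 0.08 kHz for integer k ≥ 0.
k=0: 0.08 kHz.
k=1: 25.66 kHz, 25.82 kHz.
k=2: 51.4 kHz, 51.56 kHz.
k=3: 77.14 kHz, 77.3 kHz.
Within [22.54 kHz, 51.52 kHz]: 25.66 kHz, 25.82 kHz, 51.4 kHz.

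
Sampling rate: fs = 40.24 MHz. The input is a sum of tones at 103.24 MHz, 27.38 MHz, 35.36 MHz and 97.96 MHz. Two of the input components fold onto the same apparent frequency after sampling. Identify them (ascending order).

97.96 MHz, 103.24 MHz

fs/2 = 20.12 MHz.
103.24 MHz mod fs = 22.76 MHz.
22.76 MHz > fs/2 = 20.12 MHz, folds to fs − 22.76 MHz = 17.48 MHz.
27.38 MHz > fs/2 = 20.12 MHz, folds to fs − 27.38 MHz = 12.86 MHz.
35.36 MHz > fs/2 = 20.12 MHz, folds to fs − 35.36 MHz = 4.88 MHz.
97.96 MHz mod fs = 17.48 MHz.
17.48 MHz ≤ fs/2 = 20.12 MHz, appears at 17.48 MHz.
97.96 MHz and 103.24 MHz both map to 17.48 MHz.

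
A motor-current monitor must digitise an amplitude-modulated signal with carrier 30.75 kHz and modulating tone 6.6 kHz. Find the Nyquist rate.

AM sidebands sit at fc ± fm = 24.15 kHz and 37.35 kHz.
Highest-frequency component: 37.35 kHz.
Nyquist rate = 2 × 37.35 kHz = 74.7 kHz.

74.7 kHz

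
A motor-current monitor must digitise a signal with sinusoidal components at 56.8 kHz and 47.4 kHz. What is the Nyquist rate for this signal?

113.6 kHz

Highest-frequency component: 56.8 kHz.
Nyquist rate = 2 × 56.8 kHz = 113.6 kHz.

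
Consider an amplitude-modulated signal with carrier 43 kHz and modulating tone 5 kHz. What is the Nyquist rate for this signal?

AM sidebands sit at fc ± fm = 38 kHz and 48 kHz.
Highest-frequency component: 48 kHz.
Nyquist rate = 2 × 48 kHz = 96 kHz.

96 kHz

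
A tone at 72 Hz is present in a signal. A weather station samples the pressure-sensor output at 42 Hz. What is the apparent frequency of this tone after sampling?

12 Hz

72 Hz mod fs = 30 Hz.
30 Hz > fs/2 = 21 Hz, folds to fs − 30 Hz = 12 Hz.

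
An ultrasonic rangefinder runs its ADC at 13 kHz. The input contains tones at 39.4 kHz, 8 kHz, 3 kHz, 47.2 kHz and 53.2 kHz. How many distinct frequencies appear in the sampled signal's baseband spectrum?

fs/2 = 6.5 kHz.
39.4 kHz mod fs = 0.4 kHz.
0.4 kHz ≤ fs/2 = 6.5 kHz, appears at 0.4 kHz.
8 kHz > fs/2 = 6.5 kHz, folds to fs − 8 kHz = 5 kHz.
3 kHz ≤ fs/2 = 6.5 kHz, passes unchanged.
47.2 kHz mod fs = 8.2 kHz.
8.2 kHz > fs/2 = 6.5 kHz, folds to fs − 8.2 kHz = 4.8 kHz.
53.2 kHz mod fs = 1.2 kHz.
1.2 kHz ≤ fs/2 = 6.5 kHz, appears at 1.2 kHz.
Distinct values: {0.4 kHz, 1.2 kHz, 3 kHz, 4.8 kHz, 5 kHz} → 5.

5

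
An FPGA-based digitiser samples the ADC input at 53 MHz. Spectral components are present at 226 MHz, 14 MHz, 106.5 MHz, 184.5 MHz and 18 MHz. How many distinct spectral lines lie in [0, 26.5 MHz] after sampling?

fs/2 = 26.5 MHz.
226 MHz mod fs = 14 MHz.
14 MHz ≤ fs/2 = 26.5 MHz, appears at 14 MHz.
14 MHz ≤ fs/2 = 26.5 MHz, passes unchanged.
106.5 MHz mod fs = 0.5 MHz.
0.5 MHz ≤ fs/2 = 26.5 MHz, appears at 0.5 MHz.
184.5 MHz mod fs = 25.5 MHz.
25.5 MHz ≤ fs/2 = 26.5 MHz, appears at 25.5 MHz.
18 MHz ≤ fs/2 = 26.5 MHz, passes unchanged.
Distinct values: {0.5 MHz, 14 MHz, 18 MHz, 25.5 MHz} → 4.

4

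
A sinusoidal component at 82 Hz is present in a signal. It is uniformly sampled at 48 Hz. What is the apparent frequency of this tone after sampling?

82 Hz mod fs = 34 Hz.
34 Hz > fs/2 = 24 Hz, folds to fs − 34 Hz = 14 Hz.

14 Hz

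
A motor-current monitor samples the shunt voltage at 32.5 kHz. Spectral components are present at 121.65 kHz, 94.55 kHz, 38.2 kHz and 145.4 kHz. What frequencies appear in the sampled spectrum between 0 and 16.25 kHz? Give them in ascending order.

fs/2 = 16.25 kHz.
121.65 kHz mod fs = 24.15 kHz.
24.15 kHz > fs/2 = 16.25 kHz, folds to fs − 24.15 kHz = 8.35 kHz.
94.55 kHz mod fs = 29.55 kHz.
29.55 kHz > fs/2 = 16.25 kHz, folds to fs − 29.55 kHz = 2.95 kHz.
38.2 kHz mod fs = 5.7 kHz.
5.7 kHz ≤ fs/2 = 16.25 kHz, appears at 5.7 kHz.
145.4 kHz mod fs = 15.4 kHz.
15.4 kHz ≤ fs/2 = 16.25 kHz, appears at 15.4 kHz.
Distinct values: {2.95 kHz, 5.7 kHz, 8.35 kHz, 15.4 kHz}.

2.95 kHz, 5.7 kHz, 8.35 kHz, 15.4 kHz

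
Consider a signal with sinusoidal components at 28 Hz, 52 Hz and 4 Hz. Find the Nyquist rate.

104 Hz

Highest-frequency component: 52 Hz.
Nyquist rate = 2 × 52 Hz = 104 Hz.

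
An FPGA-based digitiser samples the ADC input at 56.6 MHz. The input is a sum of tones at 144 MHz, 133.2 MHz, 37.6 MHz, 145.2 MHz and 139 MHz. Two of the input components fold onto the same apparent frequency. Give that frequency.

25.8 MHz

fs/2 = 28.3 MHz.
144 MHz mod fs = 30.8 MHz.
30.8 MHz > fs/2 = 28.3 MHz, folds to fs − 30.8 MHz = 25.8 MHz.
133.2 MHz mod fs = 20 MHz.
20 MHz ≤ fs/2 = 28.3 MHz, appears at 20 MHz.
37.6 MHz > fs/2 = 28.3 MHz, folds to fs − 37.6 MHz = 19 MHz.
145.2 MHz mod fs = 32 MHz.
32 MHz > fs/2 = 28.3 MHz, folds to fs − 32 MHz = 24.6 MHz.
139 MHz mod fs = 25.8 MHz.
25.8 MHz ≤ fs/2 = 28.3 MHz, appears at 25.8 MHz.
139 MHz and 144 MHz both map to 25.8 MHz.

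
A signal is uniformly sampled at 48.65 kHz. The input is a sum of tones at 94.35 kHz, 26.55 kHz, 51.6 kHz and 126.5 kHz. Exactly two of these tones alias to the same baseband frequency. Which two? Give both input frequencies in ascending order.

51.6 kHz, 94.35 kHz

fs/2 = 24.325 kHz.
94.35 kHz mod fs = 45.7 kHz.
45.7 kHz > fs/2 = 24.325 kHz, folds to fs − 45.7 kHz = 2.95 kHz.
26.55 kHz > fs/2 = 24.325 kHz, folds to fs − 26.55 kHz = 22.1 kHz.
51.6 kHz mod fs = 2.95 kHz.
2.95 kHz ≤ fs/2 = 24.325 kHz, appears at 2.95 kHz.
126.5 kHz mod fs = 29.2 kHz.
29.2 kHz > fs/2 = 24.325 kHz, folds to fs − 29.2 kHz = 19.45 kHz.
51.6 kHz and 94.35 kHz both map to 2.95 kHz.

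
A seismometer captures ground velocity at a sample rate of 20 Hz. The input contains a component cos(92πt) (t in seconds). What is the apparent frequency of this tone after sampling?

6 Hz

ω = 92π rad/s → f = ω/(2π) = 46 Hz.
46 Hz mod fs = 6 Hz.
6 Hz ≤ fs/2 = 10 Hz, appears at 6 Hz.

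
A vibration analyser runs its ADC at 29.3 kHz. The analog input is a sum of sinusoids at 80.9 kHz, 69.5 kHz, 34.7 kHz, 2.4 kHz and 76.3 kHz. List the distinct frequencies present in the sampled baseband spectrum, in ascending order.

fs/2 = 14.65 kHz.
80.9 kHz mod fs = 22.3 kHz.
22.3 kHz > fs/2 = 14.65 kHz, folds to fs − 22.3 kHz = 7 kHz.
69.5 kHz mod fs = 10.9 kHz.
10.9 kHz ≤ fs/2 = 14.65 kHz, appears at 10.9 kHz.
34.7 kHz mod fs = 5.4 kHz.
5.4 kHz ≤ fs/2 = 14.65 kHz, appears at 5.4 kHz.
2.4 kHz ≤ fs/2 = 14.65 kHz, passes unchanged.
76.3 kHz mod fs = 17.7 kHz.
17.7 kHz > fs/2 = 14.65 kHz, folds to fs − 17.7 kHz = 11.6 kHz.
Distinct values: {2.4 kHz, 5.4 kHz, 7 kHz, 10.9 kHz, 11.6 kHz}.

2.4 kHz, 5.4 kHz, 7 kHz, 10.9 kHz, 11.6 kHz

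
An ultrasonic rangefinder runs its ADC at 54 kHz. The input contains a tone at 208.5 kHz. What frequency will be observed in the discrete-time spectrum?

7.5 kHz

208.5 kHz mod fs = 46.5 kHz.
46.5 kHz > fs/2 = 27 kHz, folds to fs − 46.5 kHz = 7.5 kHz.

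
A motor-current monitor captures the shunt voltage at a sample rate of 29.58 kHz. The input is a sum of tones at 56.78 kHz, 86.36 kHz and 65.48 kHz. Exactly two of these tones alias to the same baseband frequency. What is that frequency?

fs/2 = 14.79 kHz.
56.78 kHz mod fs = 27.2 kHz.
27.2 kHz > fs/2 = 14.79 kHz, folds to fs − 27.2 kHz = 2.38 kHz.
86.36 kHz mod fs = 27.2 kHz.
27.2 kHz > fs/2 = 14.79 kHz, folds to fs − 27.2 kHz = 2.38 kHz.
65.48 kHz mod fs = 6.32 kHz.
6.32 kHz ≤ fs/2 = 14.79 kHz, appears at 6.32 kHz.
56.78 kHz and 86.36 kHz both map to 2.38 kHz.

2.38 kHz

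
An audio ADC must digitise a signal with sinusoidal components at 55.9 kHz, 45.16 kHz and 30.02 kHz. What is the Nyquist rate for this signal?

Highest-frequency component: 55.9 kHz.
Nyquist rate = 2 × 55.9 kHz = 111.8 kHz.

111.8 kHz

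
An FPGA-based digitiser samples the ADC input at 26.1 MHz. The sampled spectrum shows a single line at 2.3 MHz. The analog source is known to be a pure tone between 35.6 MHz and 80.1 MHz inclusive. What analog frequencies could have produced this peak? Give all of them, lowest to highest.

49.9 MHz, 54.5 MHz, 76 MHz

Frequencies that alias to 2.3 MHz are k·fs ± 2.3 MHz for integer k ≥ 0.
k=0: 2.3 MHz.
k=1: 23.8 MHz, 28.4 MHz.
k=2: 49.9 MHz, 54.5 MHz.
k=3: 76 MHz, 80.6 MHz.
k=4: 102.1 MHz, 106.7 MHz.
Within [35.6 MHz, 80.1 MHz]: 49.9 MHz, 54.5 MHz, 76 MHz.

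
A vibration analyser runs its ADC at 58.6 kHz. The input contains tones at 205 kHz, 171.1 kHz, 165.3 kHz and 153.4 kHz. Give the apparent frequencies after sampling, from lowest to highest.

fs/2 = 29.3 kHz.
205 kHz mod fs = 29.2 kHz.
29.2 kHz ≤ fs/2 = 29.3 kHz, appears at 29.2 kHz.
171.1 kHz mod fs = 53.9 kHz.
53.9 kHz > fs/2 = 29.3 kHz, folds to fs − 53.9 kHz = 4.7 kHz.
165.3 kHz mod fs = 48.1 kHz.
48.1 kHz > fs/2 = 29.3 kHz, folds to fs − 48.1 kHz = 10.5 kHz.
153.4 kHz mod fs = 36.2 kHz.
36.2 kHz > fs/2 = 29.3 kHz, folds to fs − 36.2 kHz = 22.4 kHz.
Distinct values: {4.7 kHz, 10.5 kHz, 22.4 kHz, 29.2 kHz}.

4.7 kHz, 10.5 kHz, 22.4 kHz, 29.2 kHz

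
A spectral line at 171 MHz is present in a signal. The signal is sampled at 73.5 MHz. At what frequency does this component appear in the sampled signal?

171 MHz mod fs = 24 MHz.
24 MHz ≤ fs/2 = 36.75 MHz, appears at 24 MHz.

24 MHz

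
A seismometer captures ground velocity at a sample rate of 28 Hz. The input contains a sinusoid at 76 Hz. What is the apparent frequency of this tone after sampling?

8 Hz

76 Hz mod fs = 20 Hz.
20 Hz > fs/2 = 14 Hz, folds to fs − 20 Hz = 8 Hz.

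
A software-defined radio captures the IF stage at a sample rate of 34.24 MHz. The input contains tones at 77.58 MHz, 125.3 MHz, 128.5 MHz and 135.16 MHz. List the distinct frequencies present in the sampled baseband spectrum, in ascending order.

fs/2 = 17.12 MHz.
77.58 MHz mod fs = 9.1 MHz.
9.1 MHz ≤ fs/2 = 17.12 MHz, appears at 9.1 MHz.
125.3 MHz mod fs = 22.58 MHz.
22.58 MHz > fs/2 = 17.12 MHz, folds to fs − 22.58 MHz = 11.66 MHz.
128.5 MHz mod fs = 25.78 MHz.
25.78 MHz > fs/2 = 17.12 MHz, folds to fs − 25.78 MHz = 8.46 MHz.
135.16 MHz mod fs = 32.44 MHz.
32.44 MHz > fs/2 = 17.12 MHz, folds to fs − 32.44 MHz = 1.8 MHz.
Distinct values: {1.8 MHz, 8.46 MHz, 9.1 MHz, 11.66 MHz}.

1.8 MHz, 8.46 MHz, 9.1 MHz, 11.66 MHz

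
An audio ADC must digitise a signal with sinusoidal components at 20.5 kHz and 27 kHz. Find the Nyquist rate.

54 kHz

Highest-frequency component: 27 kHz.
Nyquist rate = 2 × 27 kHz = 54 kHz.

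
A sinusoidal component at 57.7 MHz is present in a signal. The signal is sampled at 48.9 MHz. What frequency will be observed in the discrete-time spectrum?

8.8 MHz

57.7 MHz mod fs = 8.8 MHz.
8.8 MHz ≤ fs/2 = 24.45 MHz, appears at 8.8 MHz.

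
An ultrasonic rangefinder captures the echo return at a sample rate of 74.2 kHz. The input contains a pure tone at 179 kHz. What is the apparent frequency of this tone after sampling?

179 kHz mod fs = 30.6 kHz.
30.6 kHz ≤ fs/2 = 37.1 kHz, appears at 30.6 kHz.

30.6 kHz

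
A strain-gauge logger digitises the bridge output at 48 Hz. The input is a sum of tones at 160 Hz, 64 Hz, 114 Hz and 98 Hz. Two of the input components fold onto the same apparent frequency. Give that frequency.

16 Hz

fs/2 = 24 Hz.
160 Hz mod fs = 16 Hz.
16 Hz ≤ fs/2 = 24 Hz, appears at 16 Hz.
64 Hz mod fs = 16 Hz.
16 Hz ≤ fs/2 = 24 Hz, appears at 16 Hz.
114 Hz mod fs = 18 Hz.
18 Hz ≤ fs/2 = 24 Hz, appears at 18 Hz.
98 Hz mod fs = 2 Hz.
2 Hz ≤ fs/2 = 24 Hz, appears at 2 Hz.
64 Hz and 160 Hz both map to 16 Hz.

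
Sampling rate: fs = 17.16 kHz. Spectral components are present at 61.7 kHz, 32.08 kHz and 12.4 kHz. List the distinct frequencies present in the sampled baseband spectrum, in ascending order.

2.24 kHz, 4.76 kHz, 6.94 kHz

fs/2 = 8.58 kHz.
61.7 kHz mod fs = 10.22 kHz.
10.22 kHz > fs/2 = 8.58 kHz, folds to fs − 10.22 kHz = 6.94 kHz.
32.08 kHz mod fs = 14.92 kHz.
14.92 kHz > fs/2 = 8.58 kHz, folds to fs − 14.92 kHz = 2.24 kHz.
12.4 kHz > fs/2 = 8.58 kHz, folds to fs − 12.4 kHz = 4.76 kHz.
Distinct values: {2.24 kHz, 4.76 kHz, 6.94 kHz}.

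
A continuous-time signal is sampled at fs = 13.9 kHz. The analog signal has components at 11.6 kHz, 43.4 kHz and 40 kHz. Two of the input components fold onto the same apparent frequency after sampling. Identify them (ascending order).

40 kHz, 43.4 kHz

fs/2 = 6.95 kHz.
11.6 kHz > fs/2 = 6.95 kHz, folds to fs − 11.6 kHz = 2.3 kHz.
43.4 kHz mod fs = 1.7 kHz.
1.7 kHz ≤ fs/2 = 6.95 kHz, appears at 1.7 kHz.
40 kHz mod fs = 12.2 kHz.
12.2 kHz > fs/2 = 6.95 kHz, folds to fs − 12.2 kHz = 1.7 kHz.
40 kHz and 43.4 kHz both map to 1.7 kHz.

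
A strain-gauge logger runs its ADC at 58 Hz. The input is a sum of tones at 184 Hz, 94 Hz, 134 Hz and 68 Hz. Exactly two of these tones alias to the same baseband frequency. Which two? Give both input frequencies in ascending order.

68 Hz, 184 Hz

fs/2 = 29 Hz.
184 Hz mod fs = 10 Hz.
10 Hz ≤ fs/2 = 29 Hz, appears at 10 Hz.
94 Hz mod fs = 36 Hz.
36 Hz > fs/2 = 29 Hz, folds to fs − 36 Hz = 22 Hz.
134 Hz mod fs = 18 Hz.
18 Hz ≤ fs/2 = 29 Hz, appears at 18 Hz.
68 Hz mod fs = 10 Hz.
10 Hz ≤ fs/2 = 29 Hz, appears at 10 Hz.
68 Hz and 184 Hz both map to 10 Hz.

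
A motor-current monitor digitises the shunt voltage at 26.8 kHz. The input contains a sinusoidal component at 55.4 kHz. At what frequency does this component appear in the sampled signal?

55.4 kHz mod fs = 1.8 kHz.
1.8 kHz ≤ fs/2 = 13.4 kHz, appears at 1.8 kHz.

1.8 kHz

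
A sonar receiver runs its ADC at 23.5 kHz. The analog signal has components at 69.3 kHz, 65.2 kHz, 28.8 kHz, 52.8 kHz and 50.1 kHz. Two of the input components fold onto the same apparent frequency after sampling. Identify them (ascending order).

28.8 kHz, 65.2 kHz

fs/2 = 11.75 kHz.
69.3 kHz mod fs = 22.3 kHz.
22.3 kHz > fs/2 = 11.75 kHz, folds to fs − 22.3 kHz = 1.2 kHz.
65.2 kHz mod fs = 18.2 kHz.
18.2 kHz > fs/2 = 11.75 kHz, folds to fs − 18.2 kHz = 5.3 kHz.
28.8 kHz mod fs = 5.3 kHz.
5.3 kHz ≤ fs/2 = 11.75 kHz, appears at 5.3 kHz.
52.8 kHz mod fs = 5.8 kHz.
5.8 kHz ≤ fs/2 = 11.75 kHz, appears at 5.8 kHz.
50.1 kHz mod fs = 3.1 kHz.
3.1 kHz ≤ fs/2 = 11.75 kHz, appears at 3.1 kHz.
28.8 kHz and 65.2 kHz both map to 5.3 kHz.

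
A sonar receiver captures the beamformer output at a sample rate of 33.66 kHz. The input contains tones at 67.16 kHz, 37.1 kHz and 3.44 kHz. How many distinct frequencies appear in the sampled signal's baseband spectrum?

2

fs/2 = 16.83 kHz.
67.16 kHz mod fs = 33.5 kHz.
33.5 kHz > fs/2 = 16.83 kHz, folds to fs − 33.5 kHz = 0.16 kHz.
37.1 kHz mod fs = 3.44 kHz.
3.44 kHz ≤ fs/2 = 16.83 kHz, appears at 3.44 kHz.
3.44 kHz ≤ fs/2 = 16.83 kHz, passes unchanged.
Distinct values: {0.16 kHz, 3.44 kHz} → 2.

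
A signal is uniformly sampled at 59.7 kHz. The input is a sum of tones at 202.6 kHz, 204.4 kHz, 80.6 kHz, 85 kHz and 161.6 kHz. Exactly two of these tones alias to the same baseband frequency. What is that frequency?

fs/2 = 29.85 kHz.
202.6 kHz mod fs = 23.5 kHz.
23.5 kHz ≤ fs/2 = 29.85 kHz, appears at 23.5 kHz.
204.4 kHz mod fs = 25.3 kHz.
25.3 kHz ≤ fs/2 = 29.85 kHz, appears at 25.3 kHz.
80.6 kHz mod fs = 20.9 kHz.
20.9 kHz ≤ fs/2 = 29.85 kHz, appears at 20.9 kHz.
85 kHz mod fs = 25.3 kHz.
25.3 kHz ≤ fs/2 = 29.85 kHz, appears at 25.3 kHz.
161.6 kHz mod fs = 42.2 kHz.
42.2 kHz > fs/2 = 29.85 kHz, folds to fs − 42.2 kHz = 17.5 kHz.
85 kHz and 204.4 kHz both map to 25.3 kHz.

25.3 kHz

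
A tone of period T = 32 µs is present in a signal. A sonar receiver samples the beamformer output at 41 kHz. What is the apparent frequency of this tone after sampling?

9.75 kHz

T = 32 µs → f = 1/T = 31.25 kHz.
31.25 kHz > fs/2 = 20.5 kHz, folds to fs − 31.25 kHz = 9.75 kHz.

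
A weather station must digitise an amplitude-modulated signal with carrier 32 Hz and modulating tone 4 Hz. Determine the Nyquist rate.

AM sidebands sit at fc ± fm = 28 Hz and 36 Hz.
Highest-frequency component: 36 Hz.
Nyquist rate = 2 × 36 Hz = 72 Hz.

72 Hz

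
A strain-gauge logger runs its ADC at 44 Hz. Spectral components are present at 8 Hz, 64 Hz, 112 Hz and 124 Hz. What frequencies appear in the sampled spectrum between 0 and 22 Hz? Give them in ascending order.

8 Hz, 20 Hz

fs/2 = 22 Hz.
8 Hz ≤ fs/2 = 22 Hz, passes unchanged.
64 Hz mod fs = 20 Hz.
20 Hz ≤ fs/2 = 22 Hz, appears at 20 Hz.
112 Hz mod fs = 24 Hz.
24 Hz > fs/2 = 22 Hz, folds to fs − 24 Hz = 20 Hz.
124 Hz mod fs = 36 Hz.
36 Hz > fs/2 = 22 Hz, folds to fs − 36 Hz = 8 Hz.
Distinct values: {8 Hz, 20 Hz}.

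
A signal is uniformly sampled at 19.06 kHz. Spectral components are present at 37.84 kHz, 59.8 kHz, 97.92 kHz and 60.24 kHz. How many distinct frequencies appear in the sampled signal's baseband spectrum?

fs/2 = 9.53 kHz.
37.84 kHz mod fs = 18.78 kHz.
18.78 kHz > fs/2 = 9.53 kHz, folds to fs − 18.78 kHz = 0.28 kHz.
59.8 kHz mod fs = 2.62 kHz.
2.62 kHz ≤ fs/2 = 9.53 kHz, appears at 2.62 kHz.
97.92 kHz mod fs = 2.62 kHz.
2.62 kHz ≤ fs/2 = 9.53 kHz, appears at 2.62 kHz.
60.24 kHz mod fs = 3.06 kHz.
3.06 kHz ≤ fs/2 = 9.53 kHz, appears at 3.06 kHz.
Distinct values: {0.28 kHz, 2.62 kHz, 3.06 kHz} → 3.

3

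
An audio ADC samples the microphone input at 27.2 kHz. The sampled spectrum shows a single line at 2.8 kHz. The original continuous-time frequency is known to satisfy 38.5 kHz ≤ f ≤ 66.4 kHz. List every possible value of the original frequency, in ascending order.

Frequencies that alias to 2.8 kHz are k·fs ± 2.8 kHz for integer k ≥ 0.
k=0: 2.8 kHz.
k=1: 24.4 kHz, 30 kHz.
k=2: 51.6 kHz, 57.2 kHz.
k=3: 78.8 kHz, 84.4 kHz.
Within [38.5 kHz, 66.4 kHz]: 51.6 kHz, 57.2 kHz.

51.6 kHz, 57.2 kHz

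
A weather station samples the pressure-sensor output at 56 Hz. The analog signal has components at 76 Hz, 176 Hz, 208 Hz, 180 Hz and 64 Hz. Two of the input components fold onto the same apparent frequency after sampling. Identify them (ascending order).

fs/2 = 28 Hz.
76 Hz mod fs = 20 Hz.
20 Hz ≤ fs/2 = 28 Hz, appears at 20 Hz.
176 Hz mod fs = 8 Hz.
8 Hz ≤ fs/2 = 28 Hz, appears at 8 Hz.
208 Hz mod fs = 40 Hz.
40 Hz > fs/2 = 28 Hz, folds to fs − 40 Hz = 16 Hz.
180 Hz mod fs = 12 Hz.
12 Hz ≤ fs/2 = 28 Hz, appears at 12 Hz.
64 Hz mod fs = 8 Hz.
8 Hz ≤ fs/2 = 28 Hz, appears at 8 Hz.
64 Hz and 176 Hz both map to 8 Hz.

64 Hz, 176 Hz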